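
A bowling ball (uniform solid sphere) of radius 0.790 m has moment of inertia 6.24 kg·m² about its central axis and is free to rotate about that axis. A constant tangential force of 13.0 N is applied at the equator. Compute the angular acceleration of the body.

α ≈ 1.65 rad/s²

τ = F R = (13.0)(0.790) = 10.27 N·m.
Newton's second law for rotation, τ = Iα, gives α = τ/I = 10.27/6.240 = 1.646 rad/s².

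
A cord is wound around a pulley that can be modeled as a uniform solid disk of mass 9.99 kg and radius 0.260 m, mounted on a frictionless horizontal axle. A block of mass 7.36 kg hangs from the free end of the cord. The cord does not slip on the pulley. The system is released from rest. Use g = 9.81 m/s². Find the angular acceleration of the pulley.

I = ½MR² = (1/2)(9.99)(0.260)² = 0.3377 kg·m².
Block: mg − T = ma. Pulley: TR = Iα. No-slip: a = αR, so T = (I/R²)a = 4.995·a.
Then mg = (m + 4.995)a, so a = (7.36)(9.81)/(7.36 + 4.995) = 5.844 m/s².
α = a/R = 5.844/0.260 = 22.48 rad/s².

α ≈ 22.5 rad/s²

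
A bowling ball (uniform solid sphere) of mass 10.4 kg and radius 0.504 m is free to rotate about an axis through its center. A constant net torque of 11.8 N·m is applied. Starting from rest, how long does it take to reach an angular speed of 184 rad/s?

I = (2/5)MR² = (2/5)(10.4)(0.504)² = 1.057 kg·m².
α = τ/I = 11.8/1.057 = 11.17 rad/s².
ω = αt ⇒ t = ω/α = 184/11.17 = 16.48 s.

t ≈ 16.5 s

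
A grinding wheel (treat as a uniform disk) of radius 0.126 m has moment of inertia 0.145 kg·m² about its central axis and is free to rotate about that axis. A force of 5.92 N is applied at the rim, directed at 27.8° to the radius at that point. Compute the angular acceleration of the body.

Only the tangential component produces torque: τ = F R sinθ = (5.92)(0.126) sin 27.8° = 0.3479 N·m.
From τ = Iα: α = 0.3479/0.1450 = 2.399 rad/s².

α ≈ 2.40 rad/s²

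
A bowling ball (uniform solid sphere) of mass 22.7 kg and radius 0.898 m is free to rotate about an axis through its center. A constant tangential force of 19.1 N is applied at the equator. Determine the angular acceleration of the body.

α ≈ 2.34 rad/s²

I = (2/5)MR² = (2/5)(22.7)(0.898)² = 7.322 kg·m².
τ = F R = (19.1)(0.898) = 17.15 N·m.
From τ = Iα: α = 17.15/7.322 = 2.342 rad/s².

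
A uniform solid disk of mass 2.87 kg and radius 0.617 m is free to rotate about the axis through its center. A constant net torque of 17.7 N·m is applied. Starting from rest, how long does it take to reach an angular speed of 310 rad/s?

t ≈ 9.57 s

I = ½MR² = (1/2)(2.87)(0.617)² = 0.5463 kg·m².
α = τ/I = 17.7/0.5463 = 32.40 rad/s².
ω = αt ⇒ t = ω/α = 310/32.40 = 9.568 s.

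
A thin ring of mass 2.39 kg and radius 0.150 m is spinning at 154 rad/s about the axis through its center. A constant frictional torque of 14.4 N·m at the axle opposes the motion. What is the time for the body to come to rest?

I = MR² = (2.39)(0.150)² = 0.05377 kg·m².
The net torque has magnitude 14.4 N·m, opposing ω.
|α| = τ/I = 14.40/0.05377 = 267.8 rad/s² (deceleration).
0 = ω₀ − |α|t ⇒ t = ω₀/|α| = 154/267.8 = 0.5751 s.

t ≈ 0.575 s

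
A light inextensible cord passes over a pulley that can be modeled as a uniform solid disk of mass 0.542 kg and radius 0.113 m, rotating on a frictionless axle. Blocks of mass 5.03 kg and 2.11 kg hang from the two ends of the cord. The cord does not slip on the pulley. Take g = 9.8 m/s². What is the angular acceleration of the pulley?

I = ½MR² = (1/2)(0.542)(0.113)² = 0.003460 kg·m².
Heavier block: m₁g − T₁ = m₁a. Lighter block: T₂ − m₂g = m₂a.
Pulley: (T₁ − T₂)R = Iα = I(a/R), so T₁ − T₂ = (I/R²)a = (1/2)M_p a = 0.2710·a.
Adding the three: (m₁ − m₂)g = (m₁ + m₂ + 0.2710)a, so a = (5.03 − 2.11)(9.8)/(5.03 + 2.11 + 0.2710) = 3.861 m/s².
α = a/R = 3.861/0.113 = 34.17 rad/s².

α ≈ 34.2 rad/s²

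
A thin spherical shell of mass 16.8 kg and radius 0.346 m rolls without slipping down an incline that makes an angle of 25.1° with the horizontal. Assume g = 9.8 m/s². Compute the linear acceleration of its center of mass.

a ≈ 2.49 m/s²

Translation along the incline: Mg sinθ − f = Ma.
Rotation about the center: fR = Iα with I = (2/3)MR². No-slip gives a = αR, so f = (I/R²)a = (2/3)M a.
Substituting: Mg sinθ = (1 + 0.6667)Ma, so a = g sinθ/(1 + 0.6667) = (9.8) sin 25.1° / 1.667 = 2.494 m/s².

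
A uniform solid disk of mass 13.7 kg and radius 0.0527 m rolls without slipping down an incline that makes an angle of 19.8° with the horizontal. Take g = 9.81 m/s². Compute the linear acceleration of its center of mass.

Translation along the incline: Mg sinθ − f = Ma.
Rotation about the center: fR = Iα with I = ½MR². No-slip gives a = αR, so f = (I/R²)a = (1/2)M a.
Substituting: Mg sinθ = (1 + 0.5000)Ma, so a = g sinθ/(1 + 0.5000) = (9.81) sin 19.8° / 1.500 = 2.215 m/s².

a ≈ 2.22 m/s²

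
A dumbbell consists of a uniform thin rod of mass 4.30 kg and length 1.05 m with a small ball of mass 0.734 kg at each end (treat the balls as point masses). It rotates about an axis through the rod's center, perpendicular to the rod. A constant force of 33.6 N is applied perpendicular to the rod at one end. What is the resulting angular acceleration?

I_rod = (1/12)ML² = (1/12)(4.30)(1.05)² = 0.3951 kg·m².
I_balls = 2·m·(L/2)² = 2(0.734)(0.5250)² = 0.4046 kg·m².
Total I = 0.7997 kg·m².
τ = F·(L/2) = (33.6)(0.525) = 17.64 N·m.
α = τ/I = 17.64/0.7997 = 22.06 rad/s².

α ≈ 22.1 rad/s²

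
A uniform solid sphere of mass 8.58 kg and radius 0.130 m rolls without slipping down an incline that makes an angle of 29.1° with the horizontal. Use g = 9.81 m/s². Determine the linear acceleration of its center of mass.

a ≈ 3.41 m/s²

Translation along the incline: Mg sinθ − f = Ma.
Rotation about the center: fR = Iα with I = (2/5)MR². No-slip gives a = αR, so f = (I/R²)a = (2/5)M a.
Substituting: Mg sinθ = (1 + 0.4000)Ma, so a = g sinθ/(1 + 0.4000) = (9.81) sin 29.1° / 1.400 = 3.408 m/s².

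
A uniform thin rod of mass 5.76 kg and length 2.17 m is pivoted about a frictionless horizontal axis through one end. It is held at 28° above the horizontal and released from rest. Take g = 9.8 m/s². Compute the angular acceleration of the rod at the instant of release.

α ≈ 5.98 rad/s²

About the pivot, I = (1/3)ML² = (1/3)(5.76)(2.17)² = 9.041 kg·m².
The weight acts at the center, a distance L/2 = 1.085 m from the pivot; τ = Mg(L/2) cos 28° = 54.08 N·m.
α = τ/I = 54.08/9.041 = 5.981 rad/s².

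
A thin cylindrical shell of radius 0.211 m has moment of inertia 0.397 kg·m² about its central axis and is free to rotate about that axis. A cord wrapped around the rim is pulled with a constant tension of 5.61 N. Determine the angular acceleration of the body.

α ≈ 2.98 rad/s²

τ = F R = (5.61)(0.211) = 1.184 N·m.
From τ = Iα: α = 1.184/0.3970 = 2.982 rad/s².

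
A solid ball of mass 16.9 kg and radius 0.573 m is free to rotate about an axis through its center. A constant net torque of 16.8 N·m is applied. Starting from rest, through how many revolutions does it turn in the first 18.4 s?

≈ 204 revolutions

I = (2/5)MR² = (2/5)(16.9)(0.573)² = 2.220 kg·m².
α = τ/I = 16.8/2.220 = 7.569 rad/s².
θ = ½αt² = ½(7.569)(18.4)² = 1281 rad.
Revolutions = θ/(2π) = 203.9.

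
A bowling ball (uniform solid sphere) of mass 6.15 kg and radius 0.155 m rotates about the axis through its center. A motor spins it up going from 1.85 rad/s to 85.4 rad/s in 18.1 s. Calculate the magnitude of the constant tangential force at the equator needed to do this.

F ≈ 1.76 N

I = (2/5)MR² = (2/5)(6.15)(0.155)² = 0.05910 kg·m².
α = Δω/Δt = (85.4 − 1.85)/18.1 = 4.616 rad/s².
The required torque is τ = Iα = (0.05910)(4.616) = 0.2728 N·m.
A tangential force at the equator gives τ = FR, so F = τ/R = 0.2728/0.155 = 1.760 N.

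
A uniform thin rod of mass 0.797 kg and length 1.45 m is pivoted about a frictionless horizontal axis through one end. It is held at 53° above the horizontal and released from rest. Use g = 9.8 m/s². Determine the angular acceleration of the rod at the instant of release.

α ≈ 6.10 rad/s²

About the pivot, I = (1/3)ML² = (1/3)(0.797)(1.45)² = 0.5586 kg·m².
The weight acts at the center, a distance L/2 = 0.7250 m from the pivot; τ = Mg(L/2) cos 53° = 3.408 N·m.
α = τ/I = 3.408/0.5586 = 6.101 rad/s².
(Equivalently α = (3g/(2L)) cos 53° = 6.101 rad/s².)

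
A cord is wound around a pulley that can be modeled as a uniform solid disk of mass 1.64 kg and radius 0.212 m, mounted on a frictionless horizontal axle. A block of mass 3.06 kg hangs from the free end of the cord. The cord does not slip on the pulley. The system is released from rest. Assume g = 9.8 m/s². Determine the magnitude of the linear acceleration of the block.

I = ½MR² = (1/2)(1.64)(0.212)² = 0.03685 kg·m².
Block: mg − T = ma. Pulley: TR = Iα. No-slip: a = αR, so T = (I/R²)a = 0.8200·a.
Then mg = (m + 0.8200)a, so a = (3.06)(9.8)/(3.06 + 0.8200) = 7.729 m/s².

a ≈ 7.73 m/s²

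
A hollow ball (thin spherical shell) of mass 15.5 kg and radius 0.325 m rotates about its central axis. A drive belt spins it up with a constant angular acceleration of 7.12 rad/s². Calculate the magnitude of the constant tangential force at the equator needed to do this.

F ≈ 23.9 N

I = (2/3)MR² = (2/3)(15.5)(0.325)² = 1.091 kg·m².
The required torque is τ = Iα = (1.091)(7.120) = 7.771 N·m.
A tangential force at the equator gives τ = FR, so F = τ/R = 7.771/0.325 = 23.91 N.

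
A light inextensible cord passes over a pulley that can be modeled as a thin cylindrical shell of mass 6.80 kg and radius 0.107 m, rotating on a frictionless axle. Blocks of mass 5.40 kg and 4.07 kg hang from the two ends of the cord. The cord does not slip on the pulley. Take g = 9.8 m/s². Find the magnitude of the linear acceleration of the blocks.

I = MR² = (6.80)(0.107)² = 0.07785 kg·m².
Heavier block: m₁g − T₁ = m₁a. Lighter block: T₂ − m₂g = m₂a.
Pulley: (T₁ − T₂)R = Iα = I(a/R), so T₁ − T₂ = (I/R²)a = 1·M_p a = 6.800·a.
Adding the three: (m₁ − m₂)g = (m₁ + m₂ + 6.800)a, so a = (5.40 − 4.07)(9.8)/(5.40 + 4.07 + 6.800) = 0.8011 m/s².

a ≈ 0.801 m/s²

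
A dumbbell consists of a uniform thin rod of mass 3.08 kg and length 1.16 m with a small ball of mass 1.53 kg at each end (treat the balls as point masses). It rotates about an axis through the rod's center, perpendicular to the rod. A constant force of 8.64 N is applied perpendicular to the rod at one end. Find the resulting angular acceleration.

α ≈ 3.65 rad/s²

I_rod = (1/12)ML² = (1/12)(3.08)(1.16)² = 0.3454 kg·m².
I_balls = 2·m·(L/2)² = 2(1.53)(0.5800)² = 1.029 kg·m².
Total I = 1.375 kg·m².
τ = F·(L/2) = (8.64)(0.580) = 5.011 N·m.
α = τ/I = 5.011/1.375 = 3.645 rad/s².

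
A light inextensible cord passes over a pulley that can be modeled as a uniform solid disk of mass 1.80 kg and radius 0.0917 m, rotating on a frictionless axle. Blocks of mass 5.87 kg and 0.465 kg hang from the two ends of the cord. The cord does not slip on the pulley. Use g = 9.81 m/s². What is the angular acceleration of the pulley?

α ≈ 79.9 rad/s²

I = ½MR² = (1/2)(1.80)(0.0917)² = 0.007568 kg·m².
Heavier block: m₁g − T₁ = m₁a. Lighter block: T₂ − m₂g = m₂a.
Pulley: (T₁ − T₂)R = Iα = I(a/R), so T₁ − T₂ = (I/R²)a = (1/2)M_p a = 0.9000·a.
Adding the three: (m₁ − m₂)g = (m₁ + m₂ + 0.9000)a, so a = (5.87 − 0.465)(9.81)/(5.87 + 0.465 + 0.9000) = 7.329 m/s².
α = a/R = 7.329/0.0917 = 79.92 rad/s².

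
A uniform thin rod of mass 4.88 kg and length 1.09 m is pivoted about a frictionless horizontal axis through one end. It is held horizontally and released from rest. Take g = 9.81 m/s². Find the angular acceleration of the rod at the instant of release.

About the pivot, I = (1/3)ML² = (1/3)(4.88)(1.09)² = 1.933 kg·m².
The weight acts at the center, a distance L/2 = 0.5450 m from the pivot; τ = Mg(L/2) = 26.09 N·m.
α = τ/I = 26.09/1.933 = 13.50 rad/s².

α ≈ 13.5 rad/s²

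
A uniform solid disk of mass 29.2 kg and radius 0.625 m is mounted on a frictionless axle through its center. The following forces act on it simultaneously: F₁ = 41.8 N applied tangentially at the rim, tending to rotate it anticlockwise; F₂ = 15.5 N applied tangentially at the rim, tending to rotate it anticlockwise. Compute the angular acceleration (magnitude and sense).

α ≈ 6.28 rad/s², anticlockwise

I = ½MR² = (1/2)(29.2)(0.625)² = 5.703 kg·m².
Taking anticlockwise as positive: τ₁ = +(41.8)(0.625) = +26.12 N·m; τ₂ = +(15.5)(0.625) = +9.688 N·m.
Net torque τ = 35.81 N·m.
α = τ/I = 35.81/5.703 = 6.279 rad/s².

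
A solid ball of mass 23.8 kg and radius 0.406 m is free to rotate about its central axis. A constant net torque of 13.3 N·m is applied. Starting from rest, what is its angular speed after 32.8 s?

I = (2/5)MR² = (2/5)(23.8)(0.406)² = 1.569 kg·m².
α = τ/I = 13.3/1.569 = 8.475 rad/s².
ω = ω₀ + αt = 0 + (8.475)(32.8) = 278.0 rad/s.

ω ≈ 278 rad/s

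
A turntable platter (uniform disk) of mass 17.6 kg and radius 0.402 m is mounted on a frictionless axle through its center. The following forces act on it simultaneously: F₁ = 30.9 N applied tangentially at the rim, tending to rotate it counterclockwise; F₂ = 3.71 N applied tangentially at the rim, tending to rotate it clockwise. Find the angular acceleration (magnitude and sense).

I = ½MR² = (1/2)(17.6)(0.402)² = 1.422 kg·m².
Taking counterclockwise as positive: τ₁ = +(30.9)(0.402) = +12.42 N·m; τ₂ = −(3.71)(0.402) = −1.491 N·m.
Net torque τ = 10.93 N·m.
α = τ/I = 10.93/1.422 = 7.686 rad/s².

α ≈ 7.69 rad/s², counterclockwise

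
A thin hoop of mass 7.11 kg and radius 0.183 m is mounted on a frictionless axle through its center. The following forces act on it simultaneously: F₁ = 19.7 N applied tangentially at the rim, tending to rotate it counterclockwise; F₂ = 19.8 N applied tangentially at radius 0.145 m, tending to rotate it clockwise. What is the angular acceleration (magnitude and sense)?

α ≈ 3.08 rad/s², counterclockwise

I = MR² = (7.11)(0.183)² = 0.2381 kg·m².
Taking counterclockwise as positive: τ₁ = +(19.7)(0.183) = +3.605 N·m; τ₂ = −(19.8)(0.145) = −2.871 N·m.
Net torque τ = 0.7341 N·m.
α = τ/I = 0.7341/0.2381 = 3.083 rad/s².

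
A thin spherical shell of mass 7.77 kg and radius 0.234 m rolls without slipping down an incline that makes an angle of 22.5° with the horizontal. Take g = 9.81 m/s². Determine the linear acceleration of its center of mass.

Translation along the incline: Mg sinθ − f = Ma.
Rotation about the center: fR = Iα with I = (2/3)MR². No-slip gives a = αR, so f = (I/R²)a = (2/3)M a.
Substituting: Mg sinθ = (1 + 0.6667)Ma, so a = g sinθ/(1 + 0.6667) = (9.81) sin 22.5° / 1.667 = 2.252 m/s².

a ≈ 2.25 m/s²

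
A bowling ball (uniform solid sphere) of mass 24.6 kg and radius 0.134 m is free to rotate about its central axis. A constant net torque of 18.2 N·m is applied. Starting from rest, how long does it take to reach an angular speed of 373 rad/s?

I = (2/5)MR² = (2/5)(24.6)(0.134)² = 0.1767 kg·m².
α = τ/I = 18.2/0.1767 = 103.0 rad/s².
ω = αt ⇒ t = ω/α = 373/103.0 = 3.621 s.

t ≈ 3.62 s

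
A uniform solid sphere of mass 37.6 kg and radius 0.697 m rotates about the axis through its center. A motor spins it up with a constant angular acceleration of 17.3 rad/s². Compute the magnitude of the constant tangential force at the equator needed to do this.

I = (2/5)MR² = (2/5)(37.6)(0.697)² = 7.307 kg·m².
The required torque is τ = Iα = (7.307)(17.30) = 126.4 N·m.
A tangential force at the equator gives τ = FR, so F = τ/R = 126.4/0.697 = 181.4 N.

F ≈ 181 N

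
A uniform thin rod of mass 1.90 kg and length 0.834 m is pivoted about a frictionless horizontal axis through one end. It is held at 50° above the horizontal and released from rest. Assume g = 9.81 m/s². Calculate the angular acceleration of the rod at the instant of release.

α ≈ 11.3 rad/s²

About the pivot, I = (1/3)ML² = (1/3)(1.90)(0.834)² = 0.4405 kg·m².
The weight acts at the center, a distance L/2 = 0.4170 m from the pivot; τ = Mg(L/2) cos 50° = 4.996 N·m.
α = τ/I = 4.996/0.4405 = 11.34 rad/s².
(Equivalently α = (3g/(2L)) cos 50° = 11.34 rad/s².)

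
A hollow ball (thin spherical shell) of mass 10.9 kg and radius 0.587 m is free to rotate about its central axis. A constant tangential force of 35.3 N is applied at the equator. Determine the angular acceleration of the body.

α ≈ 8.28 rad/s²

I = (2/3)MR² = (2/3)(10.9)(0.587)² = 2.504 kg·m².
τ = F R = (35.3)(0.587) = 20.72 N·m.
From τ = Iα: α = 20.72/2.504 = 8.276 rad/s².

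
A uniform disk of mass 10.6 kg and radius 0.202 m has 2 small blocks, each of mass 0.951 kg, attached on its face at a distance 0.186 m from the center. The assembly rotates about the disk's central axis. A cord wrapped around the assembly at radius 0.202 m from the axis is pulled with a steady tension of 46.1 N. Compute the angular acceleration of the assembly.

α ≈ 33.0 rad/s²

I_disk = ½MR² = ½(10.6)(0.202)² = 0.2163 kg·m².
I_blocks = 2·m·r² = 2(0.951)(0.186)² = 0.06580 kg·m².
Total I = 0.2821 kg·m².
τ = F r = (46.1)(0.202) = 9.312 N·m.
α = τ/I = 9.312/0.2821 = 33.01 rad/s².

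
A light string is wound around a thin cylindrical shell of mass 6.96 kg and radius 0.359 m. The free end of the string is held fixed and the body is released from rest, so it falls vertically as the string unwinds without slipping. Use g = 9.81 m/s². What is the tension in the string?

T ≈ 34.1 N

Translation: Mg − T = Ma. Rotation about the center: TR = Iα with I = MR².
With a = αR: T = (I/R²)a = M a, so Mg = (1 + 1.000)Ma.
a = g/(1 + 1.000) = 9.81/2.000 = 4.905 m/s².
T = 1.000·M·a = (1.000)(6.96)(4.905) = 34.14 N.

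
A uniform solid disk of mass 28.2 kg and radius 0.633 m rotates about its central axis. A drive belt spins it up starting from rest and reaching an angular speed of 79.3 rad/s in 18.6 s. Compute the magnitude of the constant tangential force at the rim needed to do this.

I = ½MR² = (1/2)(28.2)(0.633)² = 5.650 kg·m².
α = Δω/Δt = (79.3 − 0)/18.6 = 4.263 rad/s².
The required torque is τ = Iα = (5.650)(4.263) = 24.09 N·m.
A tangential force at the rim gives τ = FR, so F = τ/R = 24.09/0.633 = 38.05 N.

F ≈ 38.1 N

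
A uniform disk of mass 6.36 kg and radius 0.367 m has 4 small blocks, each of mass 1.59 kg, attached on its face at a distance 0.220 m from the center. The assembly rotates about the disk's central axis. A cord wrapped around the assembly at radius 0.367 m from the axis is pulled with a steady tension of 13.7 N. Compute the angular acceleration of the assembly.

I_disk = ½MR² = ½(6.36)(0.367)² = 0.4283 kg·m².
I_blocks = 4·m·r² = 4(1.59)(0.220)² = 0.3078 kg·m².
Total I = 0.7361 kg·m².
τ = F r = (13.7)(0.367) = 5.028 N·m.
α = τ/I = 5.028/0.7361 = 6.830 rad/s².

α ≈ 6.83 rad/s²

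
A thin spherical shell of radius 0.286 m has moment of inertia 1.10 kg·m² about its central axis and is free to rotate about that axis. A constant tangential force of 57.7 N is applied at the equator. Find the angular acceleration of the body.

α ≈ 15.0 rad/s²

τ = F R = (57.7)(0.286) = 16.50 N·m.
Newton's second law for rotation, τ = Iα, gives α = τ/I = 16.50/1.100 = 15.00 rad/s².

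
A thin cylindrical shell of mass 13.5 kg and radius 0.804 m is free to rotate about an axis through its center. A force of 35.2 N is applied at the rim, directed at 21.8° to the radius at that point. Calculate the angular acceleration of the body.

I = MR² = (13.5)(0.804)² = 8.727 kg·m².
Only the tangential component produces torque: τ = F R sinθ = (35.2)(0.804) sin 21.8° = 10.51 N·m.
From τ = Iα: α = 10.51/8.727 = 1.204 rad/s².

α ≈ 1.20 rad/s²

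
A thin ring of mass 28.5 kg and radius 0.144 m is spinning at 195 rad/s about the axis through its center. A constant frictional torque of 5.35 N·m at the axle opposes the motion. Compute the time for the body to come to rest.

t ≈ 21.5 s

I = MR² = (28.5)(0.144)² = 0.5910 kg·m².
The net torque has magnitude 5.35 N·m, opposing ω.
|α| = τ/I = 5.350/0.5910 = 9.053 rad/s² (deceleration).
0 = ω₀ − |α|t ⇒ t = ω₀/|α| = 195/9.053 = 21.54 s.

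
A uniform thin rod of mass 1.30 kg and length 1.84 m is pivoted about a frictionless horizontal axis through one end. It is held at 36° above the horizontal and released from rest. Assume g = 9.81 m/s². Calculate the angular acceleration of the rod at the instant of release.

About the pivot, I = (1/3)ML² = (1/3)(1.30)(1.84)² = 1.467 kg·m².
The weight acts at the center, a distance L/2 = 0.9200 m from the pivot; τ = Mg(L/2) cos 36° = 9.492 N·m.
α = τ/I = 9.492/1.467 = 6.470 rad/s².

α ≈ 6.47 rad/s²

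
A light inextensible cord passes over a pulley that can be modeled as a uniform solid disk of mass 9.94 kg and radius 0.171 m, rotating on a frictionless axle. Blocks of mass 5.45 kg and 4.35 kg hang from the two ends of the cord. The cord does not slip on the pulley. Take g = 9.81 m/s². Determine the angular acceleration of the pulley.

α ≈ 4.27 rad/s²

I = ½MR² = (1/2)(9.94)(0.171)² = 0.1453 kg·m².
Heavier block: m₁g − T₁ = m₁a. Lighter block: T₂ − m₂g = m₂a.
Pulley: (T₁ − T₂)R = Iα = I(a/R), so T₁ − T₂ = (I/R²)a = (1/2)M_p a = 4.970·a.
Adding the three: (m₁ − m₂)g = (m₁ + m₂ + 4.970)a, so a = (5.45 − 4.35)(9.81)/(5.45 + 4.35 + 4.970) = 0.7306 m/s².
α = a/R = 0.7306/0.171 = 4.273 rad/s².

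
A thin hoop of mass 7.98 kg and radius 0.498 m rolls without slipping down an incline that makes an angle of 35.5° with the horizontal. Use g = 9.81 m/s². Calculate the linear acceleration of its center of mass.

Translation along the incline: Mg sinθ − f = Ma.
Rotation about the center: fR = Iα with I = MR². No-slip gives a = αR, so f = (I/R²)a = M a.
Substituting: Mg sinθ = (1 + 1.000)Ma, so a = g sinθ/(1 + 1.000) = (9.81) sin 35.5° / 2.000 = 2.848 m/s².

a ≈ 2.85 m/s²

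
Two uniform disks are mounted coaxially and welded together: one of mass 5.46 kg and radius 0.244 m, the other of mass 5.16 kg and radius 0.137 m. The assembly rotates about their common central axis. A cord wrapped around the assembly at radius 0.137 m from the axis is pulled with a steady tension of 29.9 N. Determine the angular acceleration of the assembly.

I = ½M₁R₁² + ½M₂R₂² = ½(5.46)(0.244)² + ½(5.16)(0.137)² = 0.2110 kg·m².
τ = F r = (29.9)(0.137) = 4.096 N·m.
α = τ/I = 4.096/0.2110 = 19.42 rad/s².

α ≈ 19.4 rad/s²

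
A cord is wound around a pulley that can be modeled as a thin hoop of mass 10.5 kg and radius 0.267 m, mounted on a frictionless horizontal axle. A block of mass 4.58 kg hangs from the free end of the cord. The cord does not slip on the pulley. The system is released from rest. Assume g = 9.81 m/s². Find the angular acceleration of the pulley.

I = MR² = (10.5)(0.267)² = 0.7485 kg·m².
Block: mg − T = ma. Pulley: TR = Iα. No-slip: a = αR, so T = (I/R²)a = 10.50·a.
Then mg = (m + 10.50)a, so a = (4.58)(9.81)/(4.58 + 10.50) = 2.979 m/s².
α = a/R = 2.979/0.267 = 11.16 rad/s².

α ≈ 11.2 rad/s²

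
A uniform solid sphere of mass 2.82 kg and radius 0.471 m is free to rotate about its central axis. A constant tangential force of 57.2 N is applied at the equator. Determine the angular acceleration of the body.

I = (2/5)MR² = (2/5)(2.82)(0.471)² = 0.2502 kg·m².
τ = F R = (57.2)(0.471) = 26.94 N·m.
From τ = Iα: α = 26.94/0.2502 = 107.7 rad/s².

α ≈ 108 rad/s²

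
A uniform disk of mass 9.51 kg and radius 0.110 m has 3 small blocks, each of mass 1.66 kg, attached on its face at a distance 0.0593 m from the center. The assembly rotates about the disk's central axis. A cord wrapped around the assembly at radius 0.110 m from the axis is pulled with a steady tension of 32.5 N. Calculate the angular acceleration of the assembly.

α ≈ 47.6 rad/s²

I_disk = ½MR² = ½(9.51)(0.110)² = 0.05754 kg·m².
I_blocks = 3·m·r² = 3(1.66)(0.0593)² = 0.01751 kg·m².
Total I = 0.07505 kg·m².
τ = F r = (32.5)(0.110) = 3.575 N·m.
α = τ/I = 3.575/0.07505 = 47.64 rad/s².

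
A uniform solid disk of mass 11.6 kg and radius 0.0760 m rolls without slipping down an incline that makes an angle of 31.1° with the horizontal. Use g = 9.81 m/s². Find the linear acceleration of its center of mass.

a ≈ 3.38 m/s²

Translation along the incline: Mg sinθ − f = Ma.
Rotation about the center: fR = Iα with I = ½MR². No-slip gives a = αR, so f = (I/R²)a = (1/2)M a.
Substituting: Mg sinθ = (1 + 0.5000)Ma, so a = g sinθ/(1 + 0.5000) = (9.81) sin 31.1° / 1.500 = 3.378 m/s².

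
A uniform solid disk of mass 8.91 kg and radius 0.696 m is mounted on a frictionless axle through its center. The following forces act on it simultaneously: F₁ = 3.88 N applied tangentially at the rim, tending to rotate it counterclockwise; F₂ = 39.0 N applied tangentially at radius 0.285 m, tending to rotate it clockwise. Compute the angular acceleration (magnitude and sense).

I = ½MR² = (1/2)(8.91)(0.696)² = 2.158 kg·m².
Taking counterclockwise as positive: τ₁ = +(3.88)(0.696) = +2.700 N·m; τ₂ = −(39.0)(0.285) = −11.11 N·m.
Net torque τ = -8.415 N·m.
α = τ/I = -8.415/2.158 = -3.899 rad/s².

α ≈ 3.90 rad/s², clockwise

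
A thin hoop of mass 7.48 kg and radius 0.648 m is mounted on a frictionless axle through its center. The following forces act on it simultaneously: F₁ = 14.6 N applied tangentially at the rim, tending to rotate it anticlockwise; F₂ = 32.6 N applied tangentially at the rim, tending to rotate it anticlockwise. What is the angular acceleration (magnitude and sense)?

α ≈ 9.74 rad/s², anticlockwise

I = MR² = (7.48)(0.648)² = 3.141 kg·m².
Taking anticlockwise as positive: τ₁ = +(14.6)(0.648) = +9.461 N·m; τ₂ = +(32.6)(0.648) = +21.12 N·m.
Net torque τ = 30.59 N·m.
α = τ/I = 30.59/3.141 = 9.738 rad/s².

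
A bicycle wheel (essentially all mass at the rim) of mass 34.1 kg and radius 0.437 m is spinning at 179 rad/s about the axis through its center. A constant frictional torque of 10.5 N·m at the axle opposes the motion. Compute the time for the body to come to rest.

t ≈ 111 s

I = MR² = (34.1)(0.437)² = 6.512 kg·m².
The net torque has magnitude 10.5 N·m, opposing ω.
|α| = τ/I = 10.50/6.512 = 1.612 rad/s² (deceleration).
0 = ω₀ − |α|t ⇒ t = ω₀/|α| = 179/1.612 = 111.0 s.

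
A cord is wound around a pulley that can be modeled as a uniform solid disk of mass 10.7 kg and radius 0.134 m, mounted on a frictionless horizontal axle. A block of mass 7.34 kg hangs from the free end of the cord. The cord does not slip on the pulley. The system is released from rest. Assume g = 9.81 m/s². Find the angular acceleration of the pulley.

I = ½MR² = (1/2)(10.7)(0.134)² = 0.09606 kg·m².
Block: mg − T = ma. Pulley: TR = Iα. No-slip: a = αR, so T = (I/R²)a = 5.350·a.
Then mg = (m + 5.350)a, so a = (7.34)(9.81)/(7.34 + 5.350) = 5.674 m/s².
α = a/R = 5.674/0.134 = 42.34 rad/s².

α ≈ 42.3 rad/s²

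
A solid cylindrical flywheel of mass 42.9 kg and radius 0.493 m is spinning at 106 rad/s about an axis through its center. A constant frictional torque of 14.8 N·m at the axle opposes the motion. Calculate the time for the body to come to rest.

t ≈ 37.3 s

I = ½MR² = (1/2)(42.9)(0.493)² = 5.213 kg·m².
The net torque has magnitude 14.8 N·m, opposing ω.
|α| = τ/I = 14.80/5.213 = 2.839 rad/s² (deceleration).
0 = ω₀ − |α|t ⇒ t = ω₀/|α| = 106/2.839 = 37.34 s.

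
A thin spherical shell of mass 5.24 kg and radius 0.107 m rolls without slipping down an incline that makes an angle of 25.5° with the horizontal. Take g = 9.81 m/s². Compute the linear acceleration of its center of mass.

Translation along the incline: Mg sinθ − f = Ma.
Rotation about the center: fR = Iα with I = (2/3)MR². No-slip gives a = αR, so f = (I/R²)a = (2/3)M a.
Substituting: Mg sinθ = (1 + 0.6667)Ma, so a = g sinθ/(1 + 0.6667) = (9.81) sin 25.5° / 1.667 = 2.534 m/s².

a ≈ 2.53 m/s²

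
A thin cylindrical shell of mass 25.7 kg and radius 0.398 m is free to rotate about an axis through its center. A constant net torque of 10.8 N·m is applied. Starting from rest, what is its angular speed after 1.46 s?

I = MR² = (25.7)(0.398)² = 4.071 kg·m².
α = τ/I = 10.8/4.071 = 2.653 rad/s².
ω = ω₀ + αt = 0 + (2.653)(1.46) = 3.873 rad/s.

ω ≈ 3.87 rad/s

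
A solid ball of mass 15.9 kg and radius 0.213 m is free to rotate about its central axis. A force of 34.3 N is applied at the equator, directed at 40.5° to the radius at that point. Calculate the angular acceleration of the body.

I = (2/5)MR² = (2/5)(15.9)(0.213)² = 0.2885 kg·m².
Only the tangential component produces torque: τ = F R sinθ = (34.3)(0.213) sin 40.5° = 4.745 N·m.
Newton's second law for rotation, τ = Iα, gives α = τ/I = 4.745/0.2885 = 16.44 rad/s².

α ≈ 16.4 rad/s²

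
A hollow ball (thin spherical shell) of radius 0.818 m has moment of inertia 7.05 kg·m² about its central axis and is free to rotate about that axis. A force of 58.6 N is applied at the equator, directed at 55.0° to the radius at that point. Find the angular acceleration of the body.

α ≈ 5.57 rad/s²

Only the tangential component produces torque: τ = F R sinθ = (58.6)(0.818) sin 55.0° = 39.27 N·m.
Newton's second law for rotation, τ = Iα, gives α = τ/I = 39.27/7.050 = 5.570 rad/s².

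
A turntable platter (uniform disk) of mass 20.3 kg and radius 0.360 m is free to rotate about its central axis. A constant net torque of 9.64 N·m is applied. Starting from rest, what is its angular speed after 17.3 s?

ω ≈ 127 rad/s

I = ½MR² = (1/2)(20.3)(0.360)² = 1.315 kg·m².
α = τ/I = 9.64/1.315 = 7.328 rad/s².
ω = ω₀ + αt = 0 + (7.328)(17.3) = 126.8 rad/s.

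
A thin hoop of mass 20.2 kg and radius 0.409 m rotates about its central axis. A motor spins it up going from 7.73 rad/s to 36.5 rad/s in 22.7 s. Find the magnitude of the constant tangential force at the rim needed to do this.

F ≈ 10.5 N

I = MR² = (20.2)(0.409)² = 3.379 kg·m².
α = Δω/Δt = (36.5 − 7.73)/22.7 = 1.267 rad/s².
The required torque is τ = Iα = (3.379)(1.267) = 4.283 N·m.
A tangential force at the rim gives τ = FR, so F = τ/R = 4.283/0.409 = 10.47 N.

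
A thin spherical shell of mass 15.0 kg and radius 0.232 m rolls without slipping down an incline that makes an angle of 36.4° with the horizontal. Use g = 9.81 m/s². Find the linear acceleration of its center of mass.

Translation along the incline: Mg sinθ − f = Ma.
Rotation about the center: fR = Iα with I = (2/3)MR². No-slip gives a = αR, so f = (I/R²)a = (2/3)M a.
Substituting: Mg sinθ = (1 + 0.6667)Ma, so a = g sinθ/(1 + 0.6667) = (9.81) sin 36.4° / 1.667 = 3.493 m/s².

a ≈ 3.49 m/s²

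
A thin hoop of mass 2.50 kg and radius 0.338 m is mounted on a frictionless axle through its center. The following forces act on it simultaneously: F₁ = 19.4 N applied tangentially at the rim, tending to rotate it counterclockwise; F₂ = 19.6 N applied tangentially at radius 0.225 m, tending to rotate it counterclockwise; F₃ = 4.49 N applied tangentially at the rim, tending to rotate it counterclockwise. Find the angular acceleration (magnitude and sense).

α ≈ 43.7 rad/s², counterclockwise

I = MR² = (2.50)(0.338)² = 0.2856 kg·m².
Taking counterclockwise as positive: τ₁ = +(19.4)(0.338) = +6.557 N·m; τ₂ = +(19.6)(0.225) = +4.410 N·m; τ₃ = +(4.49)(0.338) = +1.518 N·m.
Net torque τ = 12.48 N·m.
α = τ/I = 12.48/0.2856 = 43.71 rad/s².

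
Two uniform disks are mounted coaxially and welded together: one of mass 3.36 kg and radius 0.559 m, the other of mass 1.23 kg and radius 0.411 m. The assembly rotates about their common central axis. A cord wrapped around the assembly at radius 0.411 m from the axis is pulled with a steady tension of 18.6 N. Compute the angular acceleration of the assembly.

α ≈ 12.2 rad/s²

I = ½M₁R₁² + ½M₂R₂² = ½(3.36)(0.559)² + ½(1.23)(0.411)² = 0.6289 kg·m².
τ = F r = (18.6)(0.411) = 7.645 N·m.
α = τ/I = 7.645/0.6289 = 12.16 rad/s².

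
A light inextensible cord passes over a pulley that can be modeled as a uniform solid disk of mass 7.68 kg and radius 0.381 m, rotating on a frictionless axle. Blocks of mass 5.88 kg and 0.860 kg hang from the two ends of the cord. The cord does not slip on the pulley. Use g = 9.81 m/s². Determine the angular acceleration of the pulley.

I = ½MR² = (1/2)(7.68)(0.381)² = 0.5574 kg·m².
Heavier block: m₁g − T₁ = m₁a. Lighter block: T₂ − m₂g = m₂a.
Pulley: (T₁ − T₂)R = Iα = I(a/R), so T₁ − T₂ = (I/R²)a = (1/2)M_p a = 3.840·a.
Adding the three: (m₁ − m₂)g = (m₁ + m₂ + 3.840)a, so a = (5.88 − 0.860)(9.81)/(5.88 + 0.860 + 3.840) = 4.655 m/s².
α = a/R = 4.655/0.381 = 12.22 rad/s².

α ≈ 12.2 rad/s²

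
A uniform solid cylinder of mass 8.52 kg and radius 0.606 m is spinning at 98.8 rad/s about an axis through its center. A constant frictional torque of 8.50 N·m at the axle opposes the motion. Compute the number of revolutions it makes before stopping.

≈ 143 revolutions

I = ½MR² = (1/2)(8.52)(0.606)² = 1.564 kg·m².
The net torque has magnitude 8.50 N·m, opposing ω.
|α| = τ/I = 8.500/1.564 = 5.433 rad/s² (deceleration).
ω² = ω₀² − 2|α|θ with ω = 0 ⇒ θ = ω₀²/(2|α|) = 898.3 rad = 143.0 rev.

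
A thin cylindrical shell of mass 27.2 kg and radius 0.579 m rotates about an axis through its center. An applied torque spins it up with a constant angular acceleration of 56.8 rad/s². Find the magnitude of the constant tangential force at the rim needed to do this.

I = MR² = (27.2)(0.579)² = 9.119 kg·m².
The required torque is τ = Iα = (9.119)(56.80) = 517.9 N·m.
A tangential force at the rim gives τ = FR, so F = τ/R = 517.9/0.579 = 894.5 N.

F ≈ 895 N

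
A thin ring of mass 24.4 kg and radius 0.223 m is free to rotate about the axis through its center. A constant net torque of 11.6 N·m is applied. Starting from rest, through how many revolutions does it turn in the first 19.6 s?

≈ 292 revolutions

I = MR² = (24.4)(0.223)² = 1.213 kg·m².
α = τ/I = 11.6/1.213 = 9.560 rad/s².
θ = ½αt² = ½(9.560)(19.6)² = 1836 rad.
Revolutions = θ/(2π) = 292.3.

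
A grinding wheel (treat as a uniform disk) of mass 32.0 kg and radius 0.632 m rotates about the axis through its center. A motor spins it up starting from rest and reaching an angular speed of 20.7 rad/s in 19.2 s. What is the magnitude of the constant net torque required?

I = ½MR² = (1/2)(32.0)(0.632)² = 6.391 kg·m².
α = Δω/Δt = (20.7 − 0)/19.2 = 1.078 rad/s².
τ = Iα = (6.391)(1.078) = 6.890 N·m.

τ ≈ 6.89 N·m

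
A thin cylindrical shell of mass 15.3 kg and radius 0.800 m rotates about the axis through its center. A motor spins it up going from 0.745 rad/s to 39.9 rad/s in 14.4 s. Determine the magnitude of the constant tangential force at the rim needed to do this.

I = MR² = (15.3)(0.800)² = 9.792 kg·m².
α = Δω/Δt = (39.9 − 0.745)/14.4 = 2.719 rad/s².
The required torque is τ = Iα = (9.792)(2.719) = 26.63 N·m.
A tangential force at the rim gives τ = FR, so F = τ/R = 26.63/0.800 = 33.28 N.

F ≈ 33.3 N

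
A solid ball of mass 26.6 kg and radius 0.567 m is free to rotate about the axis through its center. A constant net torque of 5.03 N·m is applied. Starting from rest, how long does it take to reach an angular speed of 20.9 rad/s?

I = (2/5)MR² = (2/5)(26.6)(0.567)² = 3.421 kg·m².
α = τ/I = 5.03/3.421 = 1.470 rad/s².
ω = αt ⇒ t = ω/α = 20.9/1.470 = 14.21 s.

t ≈ 14.2 s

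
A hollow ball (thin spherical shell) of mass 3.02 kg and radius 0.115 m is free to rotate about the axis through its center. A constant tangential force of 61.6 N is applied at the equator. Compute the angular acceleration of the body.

α ≈ 266 rad/s²

I = (2/3)MR² = (2/3)(3.02)(0.115)² = 0.02663 kg·m².
τ = F R = (61.6)(0.115) = 7.084 N·m.
Newton's second law for rotation, τ = Iα, gives α = τ/I = 7.084/0.02663 = 266.1 rad/s².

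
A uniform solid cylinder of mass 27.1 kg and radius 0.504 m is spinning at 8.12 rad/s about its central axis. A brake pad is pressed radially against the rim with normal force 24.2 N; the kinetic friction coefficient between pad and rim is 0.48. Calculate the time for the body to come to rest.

I = ½MR² = (1/2)(27.1)(0.504)² = 3.442 kg·m².
Friction force f = μN = (0.48)(24.2) = 11.62 N at the rim; torque magnitude τ = fR = 5.854 N·m, opposing ω.
|α| = τ/I = 5.854/3.442 = 1.701 rad/s² (deceleration).
0 = ω₀ − |α|t ⇒ t = ω₀/|α| = 8.12/1.701 = 4.774 s.

t ≈ 4.77 s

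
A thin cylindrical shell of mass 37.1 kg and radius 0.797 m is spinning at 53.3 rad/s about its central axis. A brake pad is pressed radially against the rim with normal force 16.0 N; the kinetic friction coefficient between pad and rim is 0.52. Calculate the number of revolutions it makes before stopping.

≈ 803 revolutions

I = MR² = (37.1)(0.797)² = 23.57 kg·m².
Friction force f = μN = (0.52)(16.0) = 8.320 N at the rim; torque magnitude τ = fR = 6.631 N·m, opposing ω.
|α| = τ/I = 6.631/23.57 = 0.2814 rad/s² (deceleration).
ω² = ω₀² − 2|α|θ with ω = 0 ⇒ θ = ω₀²/(2|α|) = 5048 rad = 803.4 rev.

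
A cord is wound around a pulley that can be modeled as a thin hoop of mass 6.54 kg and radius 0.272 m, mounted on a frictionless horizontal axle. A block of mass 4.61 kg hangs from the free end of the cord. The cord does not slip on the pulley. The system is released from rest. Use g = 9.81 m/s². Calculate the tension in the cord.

I = MR² = (6.54)(0.272)² = 0.4839 kg·m².
Block: mg − T = ma. Pulley: TR = Iα. No-slip: a = αR, so T = (I/R²)a = 6.540·a.
Then mg = (m + 6.540)a, so a = (4.61)(9.81)/(4.61 + 6.540) = 4.056 m/s².
T = 6.540·a = 26.53 N.

T ≈ 26.5 N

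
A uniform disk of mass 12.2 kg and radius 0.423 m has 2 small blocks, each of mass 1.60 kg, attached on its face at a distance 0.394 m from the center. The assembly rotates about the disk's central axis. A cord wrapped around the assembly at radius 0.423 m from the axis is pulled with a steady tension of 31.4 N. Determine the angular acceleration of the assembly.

I_disk = ½MR² = ½(12.2)(0.423)² = 1.091 kg·m².
I_blocks = 2·m·r² = 2(1.60)(0.394)² = 0.4968 kg·m².
Total I = 1.588 kg·m².
τ = F r = (31.4)(0.423) = 13.28 N·m.
α = τ/I = 13.28/1.588 = 8.363 rad/s².

α ≈ 8.36 rad/s²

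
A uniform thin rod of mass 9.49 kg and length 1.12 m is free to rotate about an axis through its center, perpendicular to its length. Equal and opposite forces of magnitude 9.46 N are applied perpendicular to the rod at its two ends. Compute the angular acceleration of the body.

α ≈ 10.7 rad/s²

I = (1/12)ML² = (1/12)(9.49)(1.12)² = 0.9920 kg·m².
The couple gives τ = F·(L/2) + F·(L/2) = F L = (9.46)(1.12) = 10.60 N·m.
Newton's second law for rotation, τ = Iα, gives α = τ/I = 10.60/0.9920 = 10.68 rad/s².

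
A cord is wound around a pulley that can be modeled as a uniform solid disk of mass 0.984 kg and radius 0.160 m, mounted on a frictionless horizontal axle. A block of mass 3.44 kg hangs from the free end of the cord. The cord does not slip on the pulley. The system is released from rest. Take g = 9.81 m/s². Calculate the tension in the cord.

I = ½MR² = (1/2)(0.984)(0.160)² = 0.01260 kg·m².
Block: mg − T = ma. Pulley: TR = Iα. No-slip: a = αR, so T = (I/R²)a = 0.4920·a.
Then mg = (m + 0.4920)a, so a = (3.44)(9.81)/(3.44 + 0.4920) = 8.583 m/s².
T = 0.4920·a = 4.223 N.

T ≈ 4.22 N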